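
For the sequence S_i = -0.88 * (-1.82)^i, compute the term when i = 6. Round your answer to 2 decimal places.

S_6 = -0.88 * (-1.82)^6 ≈ -0.88 * 36.3436 ≈ -31.98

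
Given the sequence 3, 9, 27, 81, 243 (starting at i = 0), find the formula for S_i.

Check ratios: 9 / 3 = 3.0
Common ratio r = 3.
First term a = 3.
Formula: S_i = 3 * 3^i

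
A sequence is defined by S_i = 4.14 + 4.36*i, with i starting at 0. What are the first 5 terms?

This is an arithmetic sequence.
i=0: S_0 = 4.14 + 4.36*0 = 4.14
i=1: S_1 = 4.14 + 4.36*1 = 8.5
i=2: S_2 = 4.14 + 4.36*2 = 12.86
i=3: S_3 = 4.14 + 4.36*3 = 17.22
i=4: S_4 = 4.14 + 4.36*4 = 21.58
The first 5 terms are: [4.14, 8.5, 12.86, 17.22, 21.58]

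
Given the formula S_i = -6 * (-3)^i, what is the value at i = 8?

S_8 = -6 * (-3)^8 = -6 * 6561 = -39366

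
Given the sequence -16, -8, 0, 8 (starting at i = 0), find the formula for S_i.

Check differences: -8 - -16 = 8
0 - -8 = 8
Common difference d = 8.
First term a = -16.
Formula: S_i = -16 + 8*i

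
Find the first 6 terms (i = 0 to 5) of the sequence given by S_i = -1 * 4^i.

This is a geometric sequence.
i=0: S_0 = -1 * 4^0 = -1
i=1: S_1 = -1 * 4^1 = -4
i=2: S_2 = -1 * 4^2 = -16
i=3: S_3 = -1 * 4^3 = -64
i=4: S_4 = -1 * 4^4 = -256
i=5: S_5 = -1 * 4^5 = -1024
The first 6 terms are: [-1, -4, -16, -64, -256, -1024]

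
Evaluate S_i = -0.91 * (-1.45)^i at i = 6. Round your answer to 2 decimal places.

S_6 = -0.91 * (-1.45)^6 ≈ -0.91 * 9.2941 ≈ -8.46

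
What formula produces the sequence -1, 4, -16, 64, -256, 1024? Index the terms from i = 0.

Check ratios: 4 / -1 = -4.0
Common ratio r = -4.
First term a = -1.
Formula: S_i = -1 * (-4)^i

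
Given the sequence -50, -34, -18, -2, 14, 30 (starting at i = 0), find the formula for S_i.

Check differences: -34 - -50 = 16
-18 - -34 = 16
Common difference d = 16.
First term a = -50.
Formula: S_i = -50 + 16*i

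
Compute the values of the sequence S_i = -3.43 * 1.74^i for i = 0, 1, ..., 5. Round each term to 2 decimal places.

This is a geometric sequence.
i=0: S_0 = -3.43 * 1.74^0 = -3.43
i=1: S_1 = -3.43 * 1.74^1 ≈ -5.97
i=2: S_2 = -3.43 * 1.74^2 ≈ -10.38
i=3: S_3 = -3.43 * 1.74^3 ≈ -18.07
i=4: S_4 = -3.43 * 1.74^4 ≈ -31.44
i=5: S_5 = -3.43 * 1.74^5 ≈ -54.71
The first 6 terms are: [-3.43, -5.97, -10.38, -18.07, -31.44, -54.71]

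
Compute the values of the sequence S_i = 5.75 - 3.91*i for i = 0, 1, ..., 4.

This is an arithmetic sequence.
i=0: S_0 = 5.75 + -3.91*0 = 5.75
i=1: S_1 = 5.75 + -3.91*1 = 1.84
i=2: S_2 = 5.75 + -3.91*2 = -2.07
i=3: S_3 = 5.75 + -3.91*3 = -5.98
i=4: S_4 = 5.75 + -3.91*4 = -9.89
The first 5 terms are: [5.75, 1.84, -2.07, -5.98, -9.89]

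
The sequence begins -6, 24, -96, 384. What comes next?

Ratios: 24 / -6 = -4.0
This is a geometric sequence with common ratio r = -4.
Next term = 384 * -4 = -1536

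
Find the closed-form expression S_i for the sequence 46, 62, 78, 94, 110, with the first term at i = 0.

Check differences: 62 - 46 = 16
78 - 62 = 16
Common difference d = 16.
First term a = 46.
Formula: S_i = 46 + 16*i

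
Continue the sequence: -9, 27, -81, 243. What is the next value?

Ratios: 27 / -9 = -3.0
This is a geometric sequence with common ratio r = -3.
Next term = 243 * -3 = -729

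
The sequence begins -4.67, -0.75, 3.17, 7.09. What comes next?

Differences: -0.75 - -4.67 = 3.92
This is an arithmetic sequence with common difference d = 3.92.
Next term = 7.09 + 3.92 = 11.01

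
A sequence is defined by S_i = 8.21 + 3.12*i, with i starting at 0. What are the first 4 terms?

This is an arithmetic sequence.
i=0: S_0 = 8.21 + 3.12*0 = 8.21
i=1: S_1 = 8.21 + 3.12*1 = 11.33
i=2: S_2 = 8.21 + 3.12*2 = 14.45
i=3: S_3 = 8.21 + 3.12*3 = 17.57
The first 4 terms are: [8.21, 11.33, 14.45, 17.57]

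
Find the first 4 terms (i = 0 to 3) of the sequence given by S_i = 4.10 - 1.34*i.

This is an arithmetic sequence.
i=0: S_0 = 4.1 + -1.34*0 = 4.1
i=1: S_1 = 4.1 + -1.34*1 = 2.76
i=2: S_2 = 4.1 + -1.34*2 = 1.42
i=3: S_3 = 4.1 + -1.34*3 = 0.08
The first 4 terms are: [4.1, 2.76, 1.42, 0.08]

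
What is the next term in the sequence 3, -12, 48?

Ratios: -12 / 3 = -4.0
This is a geometric sequence with common ratio r = -4.
Next term = 48 * -4 = -192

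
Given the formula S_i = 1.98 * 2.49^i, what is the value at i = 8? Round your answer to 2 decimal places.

S_8 = 1.98 * 2.49^8 ≈ 1.98 * 1477.7289 ≈ 2925.9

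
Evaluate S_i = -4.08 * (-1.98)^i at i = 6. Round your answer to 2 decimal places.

S_6 = -4.08 * (-1.98)^6 ≈ -4.08 * 60.2547 ≈ -245.84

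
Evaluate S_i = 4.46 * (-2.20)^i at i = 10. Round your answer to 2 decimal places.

S_10 = 4.46 * (-2.2)^10 ≈ 4.46 * 2655.9923 ≈ 11845.73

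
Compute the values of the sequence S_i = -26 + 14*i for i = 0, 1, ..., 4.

This is an arithmetic sequence.
i=0: S_0 = -26 + 14*0 = -26
i=1: S_1 = -26 + 14*1 = -12
i=2: S_2 = -26 + 14*2 = 2
i=3: S_3 = -26 + 14*3 = 16
i=4: S_4 = -26 + 14*4 = 30
The first 5 terms are: [-26, -12, 2, 16, 30]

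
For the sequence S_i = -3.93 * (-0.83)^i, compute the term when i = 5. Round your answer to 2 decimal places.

S_5 = -3.93 * (-0.83)^5 ≈ -3.93 * -0.3939 ≈ 1.55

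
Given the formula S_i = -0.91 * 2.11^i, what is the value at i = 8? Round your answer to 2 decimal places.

S_8 = -0.91 * 2.11^8 ≈ -0.91 * 392.8797 ≈ -357.52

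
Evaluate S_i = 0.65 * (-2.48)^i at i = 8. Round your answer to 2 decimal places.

S_8 = 0.65 * (-2.48)^8 ≈ 0.65 * 1430.9137 ≈ 930.09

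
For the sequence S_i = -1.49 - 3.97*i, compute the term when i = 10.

S_10 = -1.49 + -3.97*10 = -1.49 + -39.7 = -41.19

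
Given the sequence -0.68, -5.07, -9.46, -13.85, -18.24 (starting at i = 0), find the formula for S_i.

Check differences: -5.07 - -0.68 = -4.39
-9.46 - -5.07 = -4.39
Common difference d = -4.39.
First term a = -0.68.
Formula: S_i = -0.68 - 4.39*i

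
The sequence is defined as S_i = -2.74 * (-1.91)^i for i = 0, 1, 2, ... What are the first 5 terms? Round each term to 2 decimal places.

This is a geometric sequence.
i=0: S_0 = -2.74 * (-1.91)^0 = -2.74
i=1: S_1 = -2.74 * (-1.91)^1 ≈ 5.23
i=2: S_2 = -2.74 * (-1.91)^2 ≈ -10.0
i=3: S_3 = -2.74 * (-1.91)^3 ≈ 19.09
i=4: S_4 = -2.74 * (-1.91)^4 ≈ -36.47
The first 5 terms are: [-2.74, 5.23, -10.0, 19.09, -36.47]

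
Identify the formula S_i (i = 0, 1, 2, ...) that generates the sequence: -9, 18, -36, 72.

Check ratios: 18 / -9 = -2.0
Common ratio r = -2.
First term a = -9.
Formula: S_i = -9 * (-2)^i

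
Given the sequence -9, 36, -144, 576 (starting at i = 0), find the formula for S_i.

Check ratios: 36 / -9 = -4.0
Common ratio r = -4.
First term a = -9.
Formula: S_i = -9 * (-4)^i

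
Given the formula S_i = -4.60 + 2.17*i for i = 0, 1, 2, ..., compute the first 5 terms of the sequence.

This is an arithmetic sequence.
i=0: S_0 = -4.6 + 2.17*0 = -4.6
i=1: S_1 = -4.6 + 2.17*1 = -2.43
i=2: S_2 = -4.6 + 2.17*2 = -0.26
i=3: S_3 = -4.6 + 2.17*3 = 1.91
i=4: S_4 = -4.6 + 2.17*4 = 4.08
The first 5 terms are: [-4.6, -2.43, -0.26, 1.91, 4.08]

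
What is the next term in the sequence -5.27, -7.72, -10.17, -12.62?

Differences: -7.72 - -5.27 = -2.45
This is an arithmetic sequence with common difference d = -2.45.
Next term = -12.62 + -2.45 = -15.07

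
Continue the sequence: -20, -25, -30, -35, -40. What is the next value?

Differences: -25 - -20 = -5
This is an arithmetic sequence with common difference d = -5.
Next term = -40 + -5 = -45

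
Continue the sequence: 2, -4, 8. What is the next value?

Ratios: -4 / 2 = -2.0
This is a geometric sequence with common ratio r = -2.
Next term = 8 * -2 = -16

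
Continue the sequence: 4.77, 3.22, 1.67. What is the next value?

Differences: 3.22 - 4.77 = -1.55
This is an arithmetic sequence with common difference d = -1.55.
Next term = 1.67 + -1.55 = 0.12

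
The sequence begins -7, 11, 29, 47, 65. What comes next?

Differences: 11 - -7 = 18
This is an arithmetic sequence with common difference d = 18.
Next term = 65 + 18 = 83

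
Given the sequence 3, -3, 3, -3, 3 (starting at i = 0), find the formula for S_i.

Check ratios: -3 / 3 = -1.0
Common ratio r = -1.
First term a = 3.
Formula: S_i = 3 * (-1)^i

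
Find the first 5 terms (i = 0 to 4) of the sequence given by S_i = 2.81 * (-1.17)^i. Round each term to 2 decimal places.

This is a geometric sequence.
i=0: S_0 = 2.81 * (-1.17)^0 = 2.81
i=1: S_1 = 2.81 * (-1.17)^1 ≈ -3.29
i=2: S_2 = 2.81 * (-1.17)^2 ≈ 3.85
i=3: S_3 = 2.81 * (-1.17)^3 ≈ -4.5
i=4: S_4 = 2.81 * (-1.17)^4 ≈ 5.27
The first 5 terms are: [2.81, -3.29, 3.85, -4.5, 5.27]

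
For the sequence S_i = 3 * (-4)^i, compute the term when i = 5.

S_5 = 3 * (-4)^5 = 3 * -1024 = -3072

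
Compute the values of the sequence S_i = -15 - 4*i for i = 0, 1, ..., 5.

This is an arithmetic sequence.
i=0: S_0 = -15 + -4*0 = -15
i=1: S_1 = -15 + -4*1 = -19
i=2: S_2 = -15 + -4*2 = -23
i=3: S_3 = -15 + -4*3 = -27
i=4: S_4 = -15 + -4*4 = -31
i=5: S_5 = -15 + -4*5 = -35
The first 6 terms are: [-15, -19, -23, -27, -31, -35]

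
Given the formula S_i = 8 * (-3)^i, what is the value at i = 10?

S_10 = 8 * (-3)^10 = 8 * 59049 = 472392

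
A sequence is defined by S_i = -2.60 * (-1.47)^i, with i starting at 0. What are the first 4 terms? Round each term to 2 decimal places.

This is a geometric sequence.
i=0: S_0 = -2.6 * (-1.47)^0 = -2.6
i=1: S_1 = -2.6 * (-1.47)^1 ≈ 3.82
i=2: S_2 = -2.6 * (-1.47)^2 ≈ -5.62
i=3: S_3 = -2.6 * (-1.47)^3 ≈ 8.26
The first 4 terms are: [-2.6, 3.82, -5.62, 8.26]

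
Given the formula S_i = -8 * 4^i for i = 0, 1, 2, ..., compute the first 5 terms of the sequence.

This is a geometric sequence.
i=0: S_0 = -8 * 4^0 = -8
i=1: S_1 = -8 * 4^1 = -32
i=2: S_2 = -8 * 4^2 = -128
i=3: S_3 = -8 * 4^3 = -512
i=4: S_4 = -8 * 4^4 = -2048
The first 5 terms are: [-8, -32, -128, -512, -2048]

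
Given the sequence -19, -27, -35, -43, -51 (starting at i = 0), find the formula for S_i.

Check differences: -27 - -19 = -8
-35 - -27 = -8
Common difference d = -8.
First term a = -19.
Formula: S_i = -19 - 8*i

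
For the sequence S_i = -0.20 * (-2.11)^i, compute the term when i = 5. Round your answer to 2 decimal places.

S_5 = -0.2 * (-2.11)^5 ≈ -0.2 * -41.8227 ≈ 8.36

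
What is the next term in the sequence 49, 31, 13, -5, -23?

Differences: 31 - 49 = -18
This is an arithmetic sequence with common difference d = -18.
Next term = -23 + -18 = -41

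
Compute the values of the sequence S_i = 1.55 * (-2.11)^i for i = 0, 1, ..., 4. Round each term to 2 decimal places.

This is a geometric sequence.
i=0: S_0 = 1.55 * (-2.11)^0 = 1.55
i=1: S_1 = 1.55 * (-2.11)^1 ≈ -3.27
i=2: S_2 = 1.55 * (-2.11)^2 ≈ 6.9
i=3: S_3 = 1.55 * (-2.11)^3 ≈ -14.56
i=4: S_4 = 1.55 * (-2.11)^4 ≈ 30.72
The first 5 terms are: [1.55, -3.27, 6.9, -14.56, 30.72]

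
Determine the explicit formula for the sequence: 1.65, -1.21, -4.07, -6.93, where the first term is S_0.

Check differences: -1.21 - 1.65 = -2.86
-4.07 - -1.21 = -2.86
Common difference d = -2.86.
First term a = 1.65.
Formula: S_i = 1.65 - 2.86*i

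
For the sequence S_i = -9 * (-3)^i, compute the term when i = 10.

S_10 = -9 * (-3)^10 = -9 * 59049 = -531441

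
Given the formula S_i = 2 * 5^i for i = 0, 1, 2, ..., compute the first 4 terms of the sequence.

This is a geometric sequence.
i=0: S_0 = 2 * 5^0 = 2
i=1: S_1 = 2 * 5^1 = 10
i=2: S_2 = 2 * 5^2 = 50
i=3: S_3 = 2 * 5^3 = 250
The first 4 terms are: [2, 10, 50, 250]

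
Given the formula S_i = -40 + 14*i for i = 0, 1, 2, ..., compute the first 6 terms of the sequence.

This is an arithmetic sequence.
i=0: S_0 = -40 + 14*0 = -40
i=1: S_1 = -40 + 14*1 = -26
i=2: S_2 = -40 + 14*2 = -12
i=3: S_3 = -40 + 14*3 = 2
i=4: S_4 = -40 + 14*4 = 16
i=5: S_5 = -40 + 14*5 = 30
The first 6 terms are: [-40, -26, -12, 2, 16, 30]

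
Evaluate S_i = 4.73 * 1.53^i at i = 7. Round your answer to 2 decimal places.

S_7 = 4.73 * 1.53^7 ≈ 4.73 * 19.6264 ≈ 92.83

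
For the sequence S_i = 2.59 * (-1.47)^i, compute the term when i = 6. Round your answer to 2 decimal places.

S_6 = 2.59 * (-1.47)^6 ≈ 2.59 * 10.0903 ≈ 26.13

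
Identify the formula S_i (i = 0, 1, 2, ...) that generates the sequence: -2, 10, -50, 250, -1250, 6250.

Check ratios: 10 / -2 = -5.0
Common ratio r = -5.
First term a = -2.
Formula: S_i = -2 * (-5)^i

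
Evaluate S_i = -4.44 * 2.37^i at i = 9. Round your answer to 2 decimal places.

S_9 = -4.44 * 2.37^9 ≈ -4.44 * 2359.039 ≈ -10474.13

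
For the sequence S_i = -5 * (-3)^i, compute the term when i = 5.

S_5 = -5 * (-3)^5 = -5 * -243 = 1215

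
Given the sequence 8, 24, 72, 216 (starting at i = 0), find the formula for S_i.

Check ratios: 24 / 8 = 3.0
Common ratio r = 3.
First term a = 8.
Formula: S_i = 8 * 3^i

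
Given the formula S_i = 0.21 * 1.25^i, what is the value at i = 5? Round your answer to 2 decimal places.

S_5 = 0.21 * 1.25^5 ≈ 0.21 * 3.0518 ≈ 0.64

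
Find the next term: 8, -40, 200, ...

Ratios: -40 / 8 = -5.0
This is a geometric sequence with common ratio r = -5.
Next term = 200 * -5 = -1000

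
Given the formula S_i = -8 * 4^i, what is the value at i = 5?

S_5 = -8 * 4^5 = -8 * 1024 = -8192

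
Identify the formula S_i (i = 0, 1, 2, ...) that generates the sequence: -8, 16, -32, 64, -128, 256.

Check ratios: 16 / -8 = -2.0
Common ratio r = -2.
First term a = -8.
Formula: S_i = -8 * (-2)^i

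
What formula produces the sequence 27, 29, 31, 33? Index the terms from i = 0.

Check differences: 29 - 27 = 2
31 - 29 = 2
Common difference d = 2.
First term a = 27.
Formula: S_i = 27 + 2*i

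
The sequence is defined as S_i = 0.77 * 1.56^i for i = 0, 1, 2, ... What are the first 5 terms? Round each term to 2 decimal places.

This is a geometric sequence.
i=0: S_0 = 0.77 * 1.56^0 = 0.77
i=1: S_1 = 0.77 * 1.56^1 ≈ 1.2
i=2: S_2 = 0.77 * 1.56^2 ≈ 1.87
i=3: S_3 = 0.77 * 1.56^3 ≈ 2.92
i=4: S_4 = 0.77 * 1.56^4 ≈ 4.56
The first 5 terms are: [0.77, 1.2, 1.87, 2.92, 4.56]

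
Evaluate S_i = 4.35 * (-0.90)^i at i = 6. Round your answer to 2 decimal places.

S_6 = 4.35 * (-0.9)^6 ≈ 4.35 * 0.5314 ≈ 2.31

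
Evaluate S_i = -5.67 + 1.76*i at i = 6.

S_6 = -5.67 + 1.76*6 = -5.67 + 10.56 = 4.89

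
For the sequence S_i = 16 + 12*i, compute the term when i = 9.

S_9 = 16 + 12*9 = 16 + 108 = 124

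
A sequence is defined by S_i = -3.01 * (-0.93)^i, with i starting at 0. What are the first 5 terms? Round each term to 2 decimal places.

This is a geometric sequence.
i=0: S_0 = -3.01 * (-0.93)^0 = -3.01
i=1: S_1 = -3.01 * (-0.93)^1 ≈ 2.8
i=2: S_2 = -3.01 * (-0.93)^2 ≈ -2.6
i=3: S_3 = -3.01 * (-0.93)^3 ≈ 2.42
i=4: S_4 = -3.01 * (-0.93)^4 ≈ -2.25
The first 5 terms are: [-3.01, 2.8, -2.6, 2.42, -2.25]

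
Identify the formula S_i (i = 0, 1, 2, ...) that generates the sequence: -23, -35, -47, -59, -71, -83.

Check differences: -35 - -23 = -12
-47 - -35 = -12
Common difference d = -12.
First term a = -23.
Formula: S_i = -23 - 12*i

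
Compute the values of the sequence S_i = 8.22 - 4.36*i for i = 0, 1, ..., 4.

This is an arithmetic sequence.
i=0: S_0 = 8.22 + -4.36*0 = 8.22
i=1: S_1 = 8.22 + -4.36*1 = 3.86
i=2: S_2 = 8.22 + -4.36*2 = -0.5
i=3: S_3 = 8.22 + -4.36*3 = -4.86
i=4: S_4 = 8.22 + -4.36*4 = -9.22
The first 5 terms are: [8.22, 3.86, -0.5, -4.86, -9.22]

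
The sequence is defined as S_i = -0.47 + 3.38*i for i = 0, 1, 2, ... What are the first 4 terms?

This is an arithmetic sequence.
i=0: S_0 = -0.47 + 3.38*0 = -0.47
i=1: S_1 = -0.47 + 3.38*1 = 2.91
i=2: S_2 = -0.47 + 3.38*2 = 6.29
i=3: S_3 = -0.47 + 3.38*3 = 9.67
The first 4 terms are: [-0.47, 2.91, 6.29, 9.67]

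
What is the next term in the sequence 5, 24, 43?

Differences: 24 - 5 = 19
This is an arithmetic sequence with common difference d = 19.
Next term = 43 + 19 = 62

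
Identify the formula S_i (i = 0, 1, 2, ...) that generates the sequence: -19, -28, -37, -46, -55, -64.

Check differences: -28 - -19 = -9
-37 - -28 = -9
Common difference d = -9.
First term a = -19.
Formula: S_i = -19 - 9*i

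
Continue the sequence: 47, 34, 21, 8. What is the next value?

Differences: 34 - 47 = -13
This is an arithmetic sequence with common difference d = -13.
Next term = 8 + -13 = -5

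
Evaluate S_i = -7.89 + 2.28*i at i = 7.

S_7 = -7.89 + 2.28*7 = -7.89 + 15.96 = 8.07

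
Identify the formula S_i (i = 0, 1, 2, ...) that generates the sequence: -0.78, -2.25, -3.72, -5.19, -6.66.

Check differences: -2.25 - -0.78 = -1.47
-3.72 - -2.25 = -1.47
Common difference d = -1.47.
First term a = -0.78.
Formula: S_i = -0.78 - 1.47*i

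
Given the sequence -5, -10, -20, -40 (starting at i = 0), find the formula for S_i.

Check ratios: -10 / -5 = 2.0
Common ratio r = 2.
First term a = -5.
Formula: S_i = -5 * 2^i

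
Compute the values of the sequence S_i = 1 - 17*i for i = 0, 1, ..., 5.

This is an arithmetic sequence.
i=0: S_0 = 1 + -17*0 = 1
i=1: S_1 = 1 + -17*1 = -16
i=2: S_2 = 1 + -17*2 = -33
i=3: S_3 = 1 + -17*3 = -50
i=4: S_4 = 1 + -17*4 = -67
i=5: S_5 = 1 + -17*5 = -84
The first 6 terms are: [1, -16, -33, -50, -67, -84]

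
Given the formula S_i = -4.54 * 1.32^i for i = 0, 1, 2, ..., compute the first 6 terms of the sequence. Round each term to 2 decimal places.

This is a geometric sequence.
i=0: S_0 = -4.54 * 1.32^0 = -4.54
i=1: S_1 = -4.54 * 1.32^1 ≈ -5.99
i=2: S_2 = -4.54 * 1.32^2 ≈ -7.91
i=3: S_3 = -4.54 * 1.32^3 ≈ -10.44
i=4: S_4 = -4.54 * 1.32^4 ≈ -13.78
i=5: S_5 = -4.54 * 1.32^5 ≈ -18.19
The first 6 terms are: [-4.54, -5.99, -7.91, -10.44, -13.78, -18.19]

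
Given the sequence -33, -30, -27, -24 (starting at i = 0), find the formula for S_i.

Check differences: -30 - -33 = 3
-27 - -30 = 3
Common difference d = 3.
First term a = -33.
Formula: S_i = -33 + 3*i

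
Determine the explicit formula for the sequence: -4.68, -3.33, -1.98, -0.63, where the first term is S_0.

Check differences: -3.33 - -4.68 = 1.35
-1.98 - -3.33 = 1.35
Common difference d = 1.35.
First term a = -4.68.
Formula: S_i = -4.68 + 1.35*i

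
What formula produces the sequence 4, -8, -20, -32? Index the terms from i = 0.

Check differences: -8 - 4 = -12
-20 - -8 = -12
Common difference d = -12.
First term a = 4.
Formula: S_i = 4 - 12*i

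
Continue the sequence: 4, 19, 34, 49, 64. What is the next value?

Differences: 19 - 4 = 15
This is an arithmetic sequence with common difference d = 15.
Next term = 64 + 15 = 79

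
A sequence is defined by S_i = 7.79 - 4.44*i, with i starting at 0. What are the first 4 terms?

This is an arithmetic sequence.
i=0: S_0 = 7.79 + -4.44*0 = 7.79
i=1: S_1 = 7.79 + -4.44*1 = 3.35
i=2: S_2 = 7.79 + -4.44*2 = -1.09
i=3: S_3 = 7.79 + -4.44*3 = -5.53
The first 4 terms are: [7.79, 3.35, -1.09, -5.53]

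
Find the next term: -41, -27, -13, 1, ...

Differences: -27 - -41 = 14
This is an arithmetic sequence with common difference d = 14.
Next term = 1 + 14 = 15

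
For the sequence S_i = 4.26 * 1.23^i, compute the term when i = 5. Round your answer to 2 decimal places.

S_5 = 4.26 * 1.23^5 ≈ 4.26 * 2.8153 ≈ 11.99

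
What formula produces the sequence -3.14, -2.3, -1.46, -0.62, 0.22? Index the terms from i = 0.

Check differences: -2.3 - -3.14 = 0.84
-1.46 - -2.3 = 0.84
Common difference d = 0.84.
First term a = -3.14.
Formula: S_i = -3.14 + 0.84*i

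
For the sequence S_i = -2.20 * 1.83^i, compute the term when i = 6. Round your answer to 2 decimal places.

S_6 = -2.2 * 1.83^6 ≈ -2.2 * 37.5584 ≈ -82.63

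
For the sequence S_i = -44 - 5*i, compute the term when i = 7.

S_7 = -44 + -5*7 = -44 + -35 = -79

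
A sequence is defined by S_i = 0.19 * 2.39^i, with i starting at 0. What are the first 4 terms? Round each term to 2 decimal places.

This is a geometric sequence.
i=0: S_0 = 0.19 * 2.39^0 = 0.19
i=1: S_1 = 0.19 * 2.39^1 ≈ 0.45
i=2: S_2 = 0.19 * 2.39^2 ≈ 1.09
i=3: S_3 = 0.19 * 2.39^3 ≈ 2.59
The first 4 terms are: [0.19, 0.45, 1.09, 2.59]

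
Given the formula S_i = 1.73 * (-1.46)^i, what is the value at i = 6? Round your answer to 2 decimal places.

S_6 = 1.73 * (-1.46)^6 ≈ 1.73 * 9.6854 ≈ 16.76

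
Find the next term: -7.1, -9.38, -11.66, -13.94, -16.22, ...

Differences: -9.38 - -7.1 = -2.28
This is an arithmetic sequence with common difference d = -2.28.
Next term = -16.22 + -2.28 = -18.5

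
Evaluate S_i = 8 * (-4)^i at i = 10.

S_10 = 8 * (-4)^10 = 8 * 1048576 = 8388608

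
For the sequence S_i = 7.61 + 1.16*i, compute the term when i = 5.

S_5 = 7.61 + 1.16*5 = 7.61 + 5.8 = 13.41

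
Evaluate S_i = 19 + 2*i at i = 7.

S_7 = 19 + 2*7 = 19 + 14 = 33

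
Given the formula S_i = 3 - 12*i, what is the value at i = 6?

S_6 = 3 + -12*6 = 3 + -72 = -69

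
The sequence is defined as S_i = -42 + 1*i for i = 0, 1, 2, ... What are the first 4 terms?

This is an arithmetic sequence.
i=0: S_0 = -42 + 1*0 = -42
i=1: S_1 = -42 + 1*1 = -41
i=2: S_2 = -42 + 1*2 = -40
i=3: S_3 = -42 + 1*3 = -39
The first 4 terms are: [-42, -41, -40, -39]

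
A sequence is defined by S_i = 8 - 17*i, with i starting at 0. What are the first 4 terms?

This is an arithmetic sequence.
i=0: S_0 = 8 + -17*0 = 8
i=1: S_1 = 8 + -17*1 = -9
i=2: S_2 = 8 + -17*2 = -26
i=3: S_3 = 8 + -17*3 = -43
The first 4 terms are: [8, -9, -26, -43]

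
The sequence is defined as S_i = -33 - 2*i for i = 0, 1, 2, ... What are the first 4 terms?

This is an arithmetic sequence.
i=0: S_0 = -33 + -2*0 = -33
i=1: S_1 = -33 + -2*1 = -35
i=2: S_2 = -33 + -2*2 = -37
i=3: S_3 = -33 + -2*3 = -39
The first 4 terms are: [-33, -35, -37, -39]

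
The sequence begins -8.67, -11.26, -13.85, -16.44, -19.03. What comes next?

Differences: -11.26 - -8.67 = -2.59
This is an arithmetic sequence with common difference d = -2.59.
Next term = -19.03 + -2.59 = -21.62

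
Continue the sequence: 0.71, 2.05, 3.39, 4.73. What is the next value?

Differences: 2.05 - 0.71 = 1.34
This is an arithmetic sequence with common difference d = 1.34.
Next term = 4.73 + 1.34 = 6.07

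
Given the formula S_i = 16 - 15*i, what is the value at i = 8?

S_8 = 16 + -15*8 = 16 + -120 = -104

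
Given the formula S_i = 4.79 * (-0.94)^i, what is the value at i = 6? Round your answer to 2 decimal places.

S_6 = 4.79 * (-0.94)^6 ≈ 4.79 * 0.6899 ≈ 3.3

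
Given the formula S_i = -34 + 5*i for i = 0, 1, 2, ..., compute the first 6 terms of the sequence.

This is an arithmetic sequence.
i=0: S_0 = -34 + 5*0 = -34
i=1: S_1 = -34 + 5*1 = -29
i=2: S_2 = -34 + 5*2 = -24
i=3: S_3 = -34 + 5*3 = -19
i=4: S_4 = -34 + 5*4 = -14
i=5: S_5 = -34 + 5*5 = -9
The first 6 terms are: [-34, -29, -24, -19, -14, -9]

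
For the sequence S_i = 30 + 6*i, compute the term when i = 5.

S_5 = 30 + 6*5 = 30 + 30 = 60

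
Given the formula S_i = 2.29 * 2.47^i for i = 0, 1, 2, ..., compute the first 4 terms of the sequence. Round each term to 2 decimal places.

This is a geometric sequence.
i=0: S_0 = 2.29 * 2.47^0 = 2.29
i=1: S_1 = 2.29 * 2.47^1 ≈ 5.66
i=2: S_2 = 2.29 * 2.47^2 ≈ 13.97
i=3: S_3 = 2.29 * 2.47^3 ≈ 34.51
The first 4 terms are: [2.29, 5.66, 13.97, 34.51]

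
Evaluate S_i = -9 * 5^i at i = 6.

S_6 = -9 * 5^6 = -9 * 15625 = -140625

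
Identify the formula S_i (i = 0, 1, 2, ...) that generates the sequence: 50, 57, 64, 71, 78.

Check differences: 57 - 50 = 7
64 - 57 = 7
Common difference d = 7.
First term a = 50.
Formula: S_i = 50 + 7*i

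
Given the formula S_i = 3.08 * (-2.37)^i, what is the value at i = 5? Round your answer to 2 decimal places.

S_5 = 3.08 * (-2.37)^5 ≈ 3.08 * -74.7725 ≈ -230.3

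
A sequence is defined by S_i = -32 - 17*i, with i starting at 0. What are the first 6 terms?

This is an arithmetic sequence.
i=0: S_0 = -32 + -17*0 = -32
i=1: S_1 = -32 + -17*1 = -49
i=2: S_2 = -32 + -17*2 = -66
i=3: S_3 = -32 + -17*3 = -83
i=4: S_4 = -32 + -17*4 = -100
i=5: S_5 = -32 + -17*5 = -117
The first 6 terms are: [-32, -49, -66, -83, -100, -117]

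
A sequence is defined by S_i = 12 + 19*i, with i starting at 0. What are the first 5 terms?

This is an arithmetic sequence.
i=0: S_0 = 12 + 19*0 = 12
i=1: S_1 = 12 + 19*1 = 31
i=2: S_2 = 12 + 19*2 = 50
i=3: S_3 = 12 + 19*3 = 69
i=4: S_4 = 12 + 19*4 = 88
The first 5 terms are: [12, 31, 50, 69, 88]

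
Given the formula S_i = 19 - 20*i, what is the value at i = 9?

S_9 = 19 + -20*9 = 19 + -180 = -161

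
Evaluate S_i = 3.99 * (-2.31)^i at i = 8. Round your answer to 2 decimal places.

S_8 = 3.99 * (-2.31)^8 ≈ 3.99 * 810.7666 ≈ 3234.96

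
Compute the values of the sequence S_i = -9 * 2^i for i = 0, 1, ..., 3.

This is a geometric sequence.
i=0: S_0 = -9 * 2^0 = -9
i=1: S_1 = -9 * 2^1 = -18
i=2: S_2 = -9 * 2^2 = -36
i=3: S_3 = -9 * 2^3 = -72
The first 4 terms are: [-9, -18, -36, -72]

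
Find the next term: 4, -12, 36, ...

Ratios: -12 / 4 = -3.0
This is a geometric sequence with common ratio r = -3.
Next term = 36 * -3 = -108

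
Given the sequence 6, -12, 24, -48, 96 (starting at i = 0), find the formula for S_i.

Check ratios: -12 / 6 = -2.0
Common ratio r = -2.
First term a = 6.
Formula: S_i = 6 * (-2)^i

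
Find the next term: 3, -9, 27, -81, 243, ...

Ratios: -9 / 3 = -3.0
This is a geometric sequence with common ratio r = -3.
Next term = 243 * -3 = -729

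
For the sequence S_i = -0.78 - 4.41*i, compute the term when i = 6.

S_6 = -0.78 + -4.41*6 = -0.78 + -26.46 = -27.24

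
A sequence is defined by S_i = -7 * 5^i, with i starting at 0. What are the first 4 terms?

This is a geometric sequence.
i=0: S_0 = -7 * 5^0 = -7
i=1: S_1 = -7 * 5^1 = -35
i=2: S_2 = -7 * 5^2 = -175
i=3: S_3 = -7 * 5^3 = -875
The first 4 terms are: [-7, -35, -175, -875]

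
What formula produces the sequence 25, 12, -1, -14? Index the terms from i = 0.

Check differences: 12 - 25 = -13
-1 - 12 = -13
Common difference d = -13.
First term a = 25.
Formula: S_i = 25 - 13*i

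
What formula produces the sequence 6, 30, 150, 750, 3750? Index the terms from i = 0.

Check ratios: 30 / 6 = 5.0
Common ratio r = 5.
First term a = 6.
Formula: S_i = 6 * 5^i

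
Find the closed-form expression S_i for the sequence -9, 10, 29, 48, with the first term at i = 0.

Check differences: 10 - -9 = 19
29 - 10 = 19
Common difference d = 19.
First term a = -9.
Formula: S_i = -9 + 19*i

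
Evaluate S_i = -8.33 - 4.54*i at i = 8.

S_8 = -8.33 + -4.54*8 = -8.33 + -36.32 = -44.65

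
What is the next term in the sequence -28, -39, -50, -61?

Differences: -39 - -28 = -11
This is an arithmetic sequence with common difference d = -11.
Next term = -61 + -11 = -72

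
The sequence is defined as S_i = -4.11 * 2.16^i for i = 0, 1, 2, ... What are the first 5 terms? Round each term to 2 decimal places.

This is a geometric sequence.
i=0: S_0 = -4.11 * 2.16^0 = -4.11
i=1: S_1 = -4.11 * 2.16^1 ≈ -8.88
i=2: S_2 = -4.11 * 2.16^2 ≈ -19.18
i=3: S_3 = -4.11 * 2.16^3 ≈ -41.42
i=4: S_4 = -4.11 * 2.16^4 ≈ -89.47
The first 5 terms are: [-4.11, -8.88, -19.18, -41.42, -89.47]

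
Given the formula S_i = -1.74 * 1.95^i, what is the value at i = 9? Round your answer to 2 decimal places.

S_9 = -1.74 * 1.95^9 ≈ -1.74 * 407.6726 ≈ -709.35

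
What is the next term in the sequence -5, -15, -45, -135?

Ratios: -15 / -5 = 3.0
This is a geometric sequence with common ratio r = 3.
Next term = -135 * 3 = -405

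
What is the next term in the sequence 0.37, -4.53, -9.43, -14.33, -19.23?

Differences: -4.53 - 0.37 = -4.9
This is an arithmetic sequence with common difference d = -4.9.
Next term = -19.23 + -4.9 = -24.13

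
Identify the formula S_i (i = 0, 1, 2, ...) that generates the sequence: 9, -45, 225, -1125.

Check ratios: -45 / 9 = -5.0
Common ratio r = -5.
First term a = 9.
Formula: S_i = 9 * (-5)^i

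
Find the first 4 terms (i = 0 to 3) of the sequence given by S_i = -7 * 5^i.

This is a geometric sequence.
i=0: S_0 = -7 * 5^0 = -7
i=1: S_1 = -7 * 5^1 = -35
i=2: S_2 = -7 * 5^2 = -175
i=3: S_3 = -7 * 5^3 = -875
The first 4 terms are: [-7, -35, -175, -875]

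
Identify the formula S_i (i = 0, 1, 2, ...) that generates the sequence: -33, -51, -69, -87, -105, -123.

Check differences: -51 - -33 = -18
-69 - -51 = -18
Common difference d = -18.
First term a = -33.
Formula: S_i = -33 - 18*i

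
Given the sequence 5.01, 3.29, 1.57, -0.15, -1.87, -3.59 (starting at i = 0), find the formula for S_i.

Check differences: 3.29 - 5.01 = -1.72
1.57 - 3.29 = -1.72
Common difference d = -1.72.
First term a = 5.01.
Formula: S_i = 5.01 - 1.72*i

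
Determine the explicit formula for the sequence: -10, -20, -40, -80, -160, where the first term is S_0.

Check ratios: -20 / -10 = 2.0
Common ratio r = 2.
First term a = -10.
Formula: S_i = -10 * 2^i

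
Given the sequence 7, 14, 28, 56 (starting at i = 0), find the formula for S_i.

Check ratios: 14 / 7 = 2.0
Common ratio r = 2.
First term a = 7.
Formula: S_i = 7 * 2^i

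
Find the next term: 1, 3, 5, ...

Differences: 3 - 1 = 2
This is an arithmetic sequence with common difference d = 2.
Next term = 5 + 2 = 7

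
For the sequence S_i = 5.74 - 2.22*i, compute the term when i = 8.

S_8 = 5.74 + -2.22*8 = 5.74 + -17.76 = -12.02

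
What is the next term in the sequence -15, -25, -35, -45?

Differences: -25 - -15 = -10
This is an arithmetic sequence with common difference d = -10.
Next term = -45 + -10 = -55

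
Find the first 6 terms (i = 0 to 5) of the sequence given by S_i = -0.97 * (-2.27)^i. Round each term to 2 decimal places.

This is a geometric sequence.
i=0: S_0 = -0.97 * (-2.27)^0 = -0.97
i=1: S_1 = -0.97 * (-2.27)^1 ≈ 2.2
i=2: S_2 = -0.97 * (-2.27)^2 ≈ -5.0
i=3: S_3 = -0.97 * (-2.27)^3 ≈ 11.35
i=4: S_4 = -0.97 * (-2.27)^4 ≈ -25.76
i=5: S_5 = -0.97 * (-2.27)^5 ≈ 58.47
The first 6 terms are: [-0.97, 2.2, -5.0, 11.35, -25.76, 58.47]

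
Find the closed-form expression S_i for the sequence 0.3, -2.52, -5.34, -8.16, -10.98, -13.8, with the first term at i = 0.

Check differences: -2.52 - 0.3 = -2.82
-5.34 - -2.52 = -2.82
Common difference d = -2.82.
First term a = 0.3.
Formula: S_i = 0.30 - 2.82*i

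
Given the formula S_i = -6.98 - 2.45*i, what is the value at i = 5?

S_5 = -6.98 + -2.45*5 = -6.98 + -12.25 = -19.23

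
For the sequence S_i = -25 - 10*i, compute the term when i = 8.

S_8 = -25 + -10*8 = -25 + -80 = -105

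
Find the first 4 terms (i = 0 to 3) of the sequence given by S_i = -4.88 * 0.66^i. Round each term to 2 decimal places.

This is a geometric sequence.
i=0: S_0 = -4.88 * 0.66^0 = -4.88
i=1: S_1 = -4.88 * 0.66^1 ≈ -3.22
i=2: S_2 = -4.88 * 0.66^2 ≈ -2.13
i=3: S_3 = -4.88 * 0.66^3 ≈ -1.4
The first 4 terms are: [-4.88, -3.22, -2.13, -1.4]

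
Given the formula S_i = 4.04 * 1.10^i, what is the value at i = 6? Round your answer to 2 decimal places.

S_6 = 4.04 * 1.1^6 ≈ 4.04 * 1.7716 ≈ 7.16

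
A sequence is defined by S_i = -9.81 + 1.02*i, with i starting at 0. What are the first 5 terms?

This is an arithmetic sequence.
i=0: S_0 = -9.81 + 1.02*0 = -9.81
i=1: S_1 = -9.81 + 1.02*1 = -8.79
i=2: S_2 = -9.81 + 1.02*2 = -7.77
i=3: S_3 = -9.81 + 1.02*3 = -6.75
i=4: S_4 = -9.81 + 1.02*4 = -5.73
The first 5 terms are: [-9.81, -8.79, -7.77, -6.75, -5.73]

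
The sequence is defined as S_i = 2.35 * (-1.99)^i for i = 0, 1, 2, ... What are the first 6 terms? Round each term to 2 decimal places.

This is a geometric sequence.
i=0: S_0 = 2.35 * (-1.99)^0 = 2.35
i=1: S_1 = 2.35 * (-1.99)^1 ≈ -4.68
i=2: S_2 = 2.35 * (-1.99)^2 ≈ 9.31
i=3: S_3 = 2.35 * (-1.99)^3 ≈ -18.52
i=4: S_4 = 2.35 * (-1.99)^4 ≈ 36.85
i=5: S_5 = 2.35 * (-1.99)^5 ≈ -73.34
The first 6 terms are: [2.35, -4.68, 9.31, -18.52, 36.85, -73.34]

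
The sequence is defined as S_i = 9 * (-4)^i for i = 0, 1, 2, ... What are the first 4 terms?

This is a geometric sequence.
i=0: S_0 = 9 * (-4)^0 = 9
i=1: S_1 = 9 * (-4)^1 = -36
i=2: S_2 = 9 * (-4)^2 = 144
i=3: S_3 = 9 * (-4)^3 = -576
The first 4 terms are: [9, -36, 144, -576]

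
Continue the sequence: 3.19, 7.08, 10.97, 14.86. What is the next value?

Differences: 7.08 - 3.19 = 3.89
This is an arithmetic sequence with common difference d = 3.89.
Next term = 14.86 + 3.89 = 18.75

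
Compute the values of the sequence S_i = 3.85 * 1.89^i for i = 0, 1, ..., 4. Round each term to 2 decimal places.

This is a geometric sequence.
i=0: S_0 = 3.85 * 1.89^0 = 3.85
i=1: S_1 = 3.85 * 1.89^1 ≈ 7.28
i=2: S_2 = 3.85 * 1.89^2 ≈ 13.75
i=3: S_3 = 3.85 * 1.89^3 ≈ 25.99
i=4: S_4 = 3.85 * 1.89^4 ≈ 49.13
The first 5 terms are: [3.85, 7.28, 13.75, 25.99, 49.13]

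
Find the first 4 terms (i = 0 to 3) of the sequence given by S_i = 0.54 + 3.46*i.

This is an arithmetic sequence.
i=0: S_0 = 0.54 + 3.46*0 = 0.54
i=1: S_1 = 0.54 + 3.46*1 = 4.0
i=2: S_2 = 0.54 + 3.46*2 = 7.46
i=3: S_3 = 0.54 + 3.46*3 = 10.92
The first 4 terms are: [0.54, 4.0, 7.46, 10.92]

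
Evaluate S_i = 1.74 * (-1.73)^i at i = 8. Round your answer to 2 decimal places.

S_8 = 1.74 * (-1.73)^8 ≈ 1.74 * 80.2359 ≈ 139.61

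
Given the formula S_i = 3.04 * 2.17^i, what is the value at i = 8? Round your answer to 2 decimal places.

S_8 = 3.04 * 2.17^8 ≈ 3.04 * 491.6747 ≈ 1494.69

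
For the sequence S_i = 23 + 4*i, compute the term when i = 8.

S_8 = 23 + 4*8 = 23 + 32 = 55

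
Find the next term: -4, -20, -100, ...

Ratios: -20 / -4 = 5.0
This is a geometric sequence with common ratio r = 5.
Next term = -100 * 5 = -500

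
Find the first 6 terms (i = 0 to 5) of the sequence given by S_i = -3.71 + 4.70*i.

This is an arithmetic sequence.
i=0: S_0 = -3.71 + 4.7*0 = -3.71
i=1: S_1 = -3.71 + 4.7*1 = 0.99
i=2: S_2 = -3.71 + 4.7*2 = 5.69
i=3: S_3 = -3.71 + 4.7*3 = 10.39
i=4: S_4 = -3.71 + 4.7*4 = 15.09
i=5: S_5 = -3.71 + 4.7*5 = 19.79
The first 6 terms are: [-3.71, 0.99, 5.69, 10.39, 15.09, 19.79]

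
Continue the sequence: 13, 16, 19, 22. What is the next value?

Differences: 16 - 13 = 3
This is an arithmetic sequence with common difference d = 3.
Next term = 22 + 3 = 25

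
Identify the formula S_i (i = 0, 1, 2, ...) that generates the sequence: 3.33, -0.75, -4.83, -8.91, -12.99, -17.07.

Check differences: -0.75 - 3.33 = -4.08
-4.83 - -0.75 = -4.08
Common difference d = -4.08.
First term a = 3.33.
Formula: S_i = 3.33 - 4.08*i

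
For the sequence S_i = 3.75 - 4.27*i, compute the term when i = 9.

S_9 = 3.75 + -4.27*9 = 3.75 + -38.43 = -34.68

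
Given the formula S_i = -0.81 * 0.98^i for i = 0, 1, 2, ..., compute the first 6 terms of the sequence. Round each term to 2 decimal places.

This is a geometric sequence.
i=0: S_0 = -0.81 * 0.98^0 = -0.81
i=1: S_1 = -0.81 * 0.98^1 ≈ -0.79
i=2: S_2 = -0.81 * 0.98^2 ≈ -0.78
i=3: S_3 = -0.81 * 0.98^3 ≈ -0.76
i=4: S_4 = -0.81 * 0.98^4 ≈ -0.75
i=5: S_5 = -0.81 * 0.98^5 ≈ -0.73
The first 6 terms are: [-0.81, -0.79, -0.78, -0.76, -0.75, -0.73]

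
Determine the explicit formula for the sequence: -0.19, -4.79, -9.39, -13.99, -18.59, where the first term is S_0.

Check differences: -4.79 - -0.19 = -4.6
-9.39 - -4.79 = -4.6
Common difference d = -4.6.
First term a = -0.19.
Formula: S_i = -0.19 - 4.60*i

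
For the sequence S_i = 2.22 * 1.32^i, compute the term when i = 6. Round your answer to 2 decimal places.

S_6 = 2.22 * 1.32^6 ≈ 2.22 * 5.2899 ≈ 11.74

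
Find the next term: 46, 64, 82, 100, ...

Differences: 64 - 46 = 18
This is an arithmetic sequence with common difference d = 18.
Next term = 100 + 18 = 118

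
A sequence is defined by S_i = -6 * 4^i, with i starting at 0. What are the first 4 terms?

This is a geometric sequence.
i=0: S_0 = -6 * 4^0 = -6
i=1: S_1 = -6 * 4^1 = -24
i=2: S_2 = -6 * 4^2 = -96
i=3: S_3 = -6 * 4^3 = -384
The first 4 terms are: [-6, -24, -96, -384]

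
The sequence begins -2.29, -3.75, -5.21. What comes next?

Differences: -3.75 - -2.29 = -1.46
This is an arithmetic sequence with common difference d = -1.46.
Next term = -5.21 + -1.46 = -6.67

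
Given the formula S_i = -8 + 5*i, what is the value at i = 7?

S_7 = -8 + 5*7 = -8 + 35 = 27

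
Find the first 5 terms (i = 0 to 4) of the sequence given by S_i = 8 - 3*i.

This is an arithmetic sequence.
i=0: S_0 = 8 + -3*0 = 8
i=1: S_1 = 8 + -3*1 = 5
i=2: S_2 = 8 + -3*2 = 2
i=3: S_3 = 8 + -3*3 = -1
i=4: S_4 = 8 + -3*4 = -4
The first 5 terms are: [8, 5, 2, -1, -4]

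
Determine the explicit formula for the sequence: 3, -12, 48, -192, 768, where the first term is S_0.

Check ratios: -12 / 3 = -4.0
Common ratio r = -4.
First term a = 3.
Formula: S_i = 3 * (-4)^i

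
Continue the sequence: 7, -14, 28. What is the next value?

Ratios: -14 / 7 = -2.0
This is a geometric sequence with common ratio r = -2.
Next term = 28 * -2 = -56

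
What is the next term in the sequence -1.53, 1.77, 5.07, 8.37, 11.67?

Differences: 1.77 - -1.53 = 3.3
This is an arithmetic sequence with common difference d = 3.3.
Next term = 11.67 + 3.3 = 14.97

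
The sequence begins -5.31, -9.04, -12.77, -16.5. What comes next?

Differences: -9.04 - -5.31 = -3.73
This is an arithmetic sequence with common difference d = -3.73.
Next term = -16.5 + -3.73 = -20.23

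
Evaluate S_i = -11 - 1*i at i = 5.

S_5 = -11 + -1*5 = -11 + -5 = -16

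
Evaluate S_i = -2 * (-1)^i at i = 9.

S_9 = -2 * (-1)^9 = -2 * -1 = 2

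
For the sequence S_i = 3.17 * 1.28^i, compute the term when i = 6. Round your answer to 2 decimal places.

S_6 = 3.17 * 1.28^6 ≈ 3.17 * 4.398 ≈ 13.94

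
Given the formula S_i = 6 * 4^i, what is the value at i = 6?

S_6 = 6 * 4^6 = 6 * 4096 = 24576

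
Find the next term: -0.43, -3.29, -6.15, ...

Differences: -3.29 - -0.43 = -2.86
This is an arithmetic sequence with common difference d = -2.86.
Next term = -6.15 + -2.86 = -9.01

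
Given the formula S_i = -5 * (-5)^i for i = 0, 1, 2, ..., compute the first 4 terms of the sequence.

This is a geometric sequence.
i=0: S_0 = -5 * (-5)^0 = -5
i=1: S_1 = -5 * (-5)^1 = 25
i=2: S_2 = -5 * (-5)^2 = -125
i=3: S_3 = -5 * (-5)^3 = 625
The first 4 terms are: [-5, 25, -125, 625]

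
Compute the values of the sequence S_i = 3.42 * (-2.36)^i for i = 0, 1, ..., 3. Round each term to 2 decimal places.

This is a geometric sequence.
i=0: S_0 = 3.42 * (-2.36)^0 = 3.42
i=1: S_1 = 3.42 * (-2.36)^1 ≈ -8.07
i=2: S_2 = 3.42 * (-2.36)^2 ≈ 19.05
i=3: S_3 = 3.42 * (-2.36)^3 ≈ -44.95
The first 4 terms are: [3.42, -8.07, 19.05, -44.95]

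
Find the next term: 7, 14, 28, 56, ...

Ratios: 14 / 7 = 2.0
This is a geometric sequence with common ratio r = 2.
Next term = 56 * 2 = 112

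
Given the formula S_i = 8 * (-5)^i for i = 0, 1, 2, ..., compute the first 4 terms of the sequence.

This is a geometric sequence.
i=0: S_0 = 8 * (-5)^0 = 8
i=1: S_1 = 8 * (-5)^1 = -40
i=2: S_2 = 8 * (-5)^2 = 200
i=3: S_3 = 8 * (-5)^3 = -1000
The first 4 terms are: [8, -40, 200, -1000]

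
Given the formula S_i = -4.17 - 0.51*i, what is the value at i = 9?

S_9 = -4.17 + -0.51*9 = -4.17 + -4.59 = -8.76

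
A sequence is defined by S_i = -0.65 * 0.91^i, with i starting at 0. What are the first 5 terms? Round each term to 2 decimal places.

This is a geometric sequence.
i=0: S_0 = -0.65 * 0.91^0 = -0.65
i=1: S_1 = -0.65 * 0.91^1 ≈ -0.59
i=2: S_2 = -0.65 * 0.91^2 ≈ -0.54
i=3: S_3 = -0.65 * 0.91^3 ≈ -0.49
i=4: S_4 = -0.65 * 0.91^4 ≈ -0.45
The first 5 terms are: [-0.65, -0.59, -0.54, -0.49, -0.45]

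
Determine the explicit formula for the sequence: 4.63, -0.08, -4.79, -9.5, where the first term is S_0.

Check differences: -0.08 - 4.63 = -4.71
-4.79 - -0.08 = -4.71
Common difference d = -4.71.
First term a = 4.63.
Formula: S_i = 4.63 - 4.71*i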